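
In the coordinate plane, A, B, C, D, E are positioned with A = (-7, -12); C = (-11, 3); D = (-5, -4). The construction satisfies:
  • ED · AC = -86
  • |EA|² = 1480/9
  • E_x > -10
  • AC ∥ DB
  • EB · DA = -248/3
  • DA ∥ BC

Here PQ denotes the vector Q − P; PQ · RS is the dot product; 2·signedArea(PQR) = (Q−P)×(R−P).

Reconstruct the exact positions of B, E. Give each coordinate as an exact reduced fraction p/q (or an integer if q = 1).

B = (-9, 11)
E = (-9, 2/3)

1. B_x = -9  [DA ∥ BC ∩ AC ∥ DB]
2. B_y = 11  [DA ∥ BC ∩ AC ∥ DB]
   → B = (-9, 11)
3. E_x = -9  [EB · DA = -248/3 ∩ ED · AC = -86]
4. E_y = 2/3  [EB · DA = -248/3 ∩ ED · AC = -86]
   → E = (-9, 2/3)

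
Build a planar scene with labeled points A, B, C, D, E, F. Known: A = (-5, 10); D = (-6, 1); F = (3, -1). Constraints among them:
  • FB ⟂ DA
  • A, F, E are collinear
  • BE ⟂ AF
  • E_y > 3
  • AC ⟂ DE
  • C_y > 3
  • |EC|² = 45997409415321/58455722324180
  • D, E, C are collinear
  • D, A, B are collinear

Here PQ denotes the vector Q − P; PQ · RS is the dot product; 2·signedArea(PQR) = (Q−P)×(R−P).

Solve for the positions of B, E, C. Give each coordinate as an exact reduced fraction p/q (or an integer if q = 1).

B = (-501/82, 1/82)
C = (-12236697428/8693593445, 30975470436/8693593445)
E = (-4801/7585, 60609/15170)

1. B_x = -501/82  [D, A, B are collinear ∩ FB ⟂ DA]
2. B_y = 1/82  [D, A, B are collinear ∩ FB ⟂ DA]
   → B = (-501/82, 1/82)
3. E_x = -4801/7585  [A, F, E are collinear ∩ BE ⟂ AF]
4. E_y = 60609/15170  [A, F, E are collinear ∩ BE ⟂ AF]
   → E = (-4801/7585, 60609/15170)
5. C_x = -12236697428/8693593445  [D, E, C are collinear ∩ AC ⟂ DE]
6. C_y = 30975470436/8693593445  [D, E, C are collinear ∩ AC ⟂ DE]
   → C = (-12236697428/8693593445, 30975470436/8693593445)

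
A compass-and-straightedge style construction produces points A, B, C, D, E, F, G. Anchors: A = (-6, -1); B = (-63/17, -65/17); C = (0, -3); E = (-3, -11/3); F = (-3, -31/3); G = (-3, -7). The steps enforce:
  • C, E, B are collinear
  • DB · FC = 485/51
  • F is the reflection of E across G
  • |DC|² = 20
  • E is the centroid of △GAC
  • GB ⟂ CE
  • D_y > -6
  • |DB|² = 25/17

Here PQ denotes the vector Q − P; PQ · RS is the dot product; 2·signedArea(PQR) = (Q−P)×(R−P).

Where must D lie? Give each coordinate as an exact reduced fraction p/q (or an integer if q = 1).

1. D_x = -4  [line -3·x + -22/3·y + -146/3 = 0 ∩ |DC|² = 20]
2. D_y = -5  [line -3·x + -22/3·y + -146/3 = 0 ∩ |DC|² = 20]
   → D = (-4, -5)

D = (-4, -5)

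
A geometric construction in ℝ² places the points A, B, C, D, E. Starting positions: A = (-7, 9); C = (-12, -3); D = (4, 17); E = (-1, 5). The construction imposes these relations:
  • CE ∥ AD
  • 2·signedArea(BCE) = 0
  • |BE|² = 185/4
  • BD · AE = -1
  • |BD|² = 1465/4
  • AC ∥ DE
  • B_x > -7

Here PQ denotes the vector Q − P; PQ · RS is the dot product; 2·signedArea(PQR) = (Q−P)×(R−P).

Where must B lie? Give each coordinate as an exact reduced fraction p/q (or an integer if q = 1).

B = (-13/2, 1)

1. B_x = -13/2  [2·signedArea(BCE) = 0 ∩ BD · AE = -1]
2. B_y = 1  [2·signedArea(BCE) = 0 ∩ BD · AE = -1]
   → B = (-13/2, 1)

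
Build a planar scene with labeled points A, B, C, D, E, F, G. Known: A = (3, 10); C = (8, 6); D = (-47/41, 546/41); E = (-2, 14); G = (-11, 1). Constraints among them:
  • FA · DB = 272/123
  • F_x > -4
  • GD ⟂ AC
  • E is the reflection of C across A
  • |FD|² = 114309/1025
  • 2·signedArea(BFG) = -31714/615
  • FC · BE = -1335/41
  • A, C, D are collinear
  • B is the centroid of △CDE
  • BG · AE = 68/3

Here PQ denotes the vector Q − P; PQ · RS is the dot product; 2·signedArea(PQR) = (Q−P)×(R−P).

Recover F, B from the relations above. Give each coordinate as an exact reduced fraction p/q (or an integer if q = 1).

1. B_x = 199/123  [B is the centroid of △CDE]
2. B_y = 1366/123  [B is the centroid of △CDE]
   → B = (199/123, 1366/123)
3. F_x = -17/5  [FA · DB = 272/123 ∩ 2·signedArea(BFG) = -31714/615]
4. F_y = 3  [FA · DB = 272/123 ∩ 2·signedArea(BFG) = -31714/615]
   → F = (-17/5, 3)

B = (199/123, 1366/123)
F = (-17/5, 3)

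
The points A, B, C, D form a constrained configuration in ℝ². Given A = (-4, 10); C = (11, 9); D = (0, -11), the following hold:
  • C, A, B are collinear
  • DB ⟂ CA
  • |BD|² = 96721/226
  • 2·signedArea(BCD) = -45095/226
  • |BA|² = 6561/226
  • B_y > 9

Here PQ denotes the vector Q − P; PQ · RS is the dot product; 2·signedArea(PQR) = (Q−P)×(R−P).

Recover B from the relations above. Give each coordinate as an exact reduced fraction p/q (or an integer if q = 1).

1. B_x = 311/226  [C, A, B are collinear ∩ DB ⟂ CA]
2. B_y = 2179/226  [C, A, B are collinear ∩ DB ⟂ CA]
   → B = (311/226, 2179/226)

B = (311/226, 2179/226)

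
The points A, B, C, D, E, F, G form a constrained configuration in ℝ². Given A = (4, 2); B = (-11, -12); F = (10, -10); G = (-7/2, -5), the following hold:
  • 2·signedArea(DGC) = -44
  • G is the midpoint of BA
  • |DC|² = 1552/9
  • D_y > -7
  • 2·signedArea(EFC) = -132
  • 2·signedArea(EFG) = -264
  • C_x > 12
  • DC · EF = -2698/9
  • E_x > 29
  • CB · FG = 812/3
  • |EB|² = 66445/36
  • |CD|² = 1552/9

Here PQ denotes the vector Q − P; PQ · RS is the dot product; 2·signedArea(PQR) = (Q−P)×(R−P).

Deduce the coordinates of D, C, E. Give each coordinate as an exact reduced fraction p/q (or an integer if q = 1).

1. E_x = 59/2  [line -5·x + -27/2·y + 179 = 0 ∩ |EB|² = 66445/36]
2. E_y = 7/3  [line -5·x + -27/2·y + 179 = 0 ∩ |EB|² = 66445/36]
   → E = (59/2, 7/3)
3. C_x = 13  [CB · FG = 812/3 ∩ 2·signedArea(EFC) = -132]
4. C_y = -4/3  [CB · FG = 812/3 ∩ 2·signedArea(EFC) = -132]
   → C = (13, -4/3)
5. D_x = 1  [DC · EF = -2698/9 ∩ 2·signedArea(DGC) = -44]
6. D_y = -20/3  [DC · EF = -2698/9 ∩ 2·signedArea(DGC) = -44]
   → D = (1, -20/3)

C = (13, -4/3)
D = (1, -20/3)
E = (59/2, 7/3)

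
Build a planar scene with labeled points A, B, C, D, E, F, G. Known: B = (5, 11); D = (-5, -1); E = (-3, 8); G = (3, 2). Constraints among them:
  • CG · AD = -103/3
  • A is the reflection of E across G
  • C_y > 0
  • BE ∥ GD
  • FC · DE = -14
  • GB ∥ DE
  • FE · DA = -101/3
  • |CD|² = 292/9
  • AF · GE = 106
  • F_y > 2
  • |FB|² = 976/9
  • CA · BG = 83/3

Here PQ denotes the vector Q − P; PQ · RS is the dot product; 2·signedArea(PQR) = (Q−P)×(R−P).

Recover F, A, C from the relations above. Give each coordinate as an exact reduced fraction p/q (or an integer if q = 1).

A = (9, -4)
C = (1/3, 1)
F = (-5/3, 3)

1. A_x = 9  [A is the reflection of E across G]
2. A_y = -4  [A is the reflection of E across G]
   → A = (9, -4)
3. C_x = 1/3  [CG · AD = -103/3 ∩ CA · BG = 83/3]
4. C_y = 1  [CG · AD = -103/3 ∩ CA · BG = 83/3]
   → C = (1/3, 1)
5. F_x = -5/3  [FE · DA = -101/3 ∩ FC · DE = -14]
6. F_y = 3  [FE · DA = -101/3 ∩ FC · DE = -14]
   → F = (-5/3, 3)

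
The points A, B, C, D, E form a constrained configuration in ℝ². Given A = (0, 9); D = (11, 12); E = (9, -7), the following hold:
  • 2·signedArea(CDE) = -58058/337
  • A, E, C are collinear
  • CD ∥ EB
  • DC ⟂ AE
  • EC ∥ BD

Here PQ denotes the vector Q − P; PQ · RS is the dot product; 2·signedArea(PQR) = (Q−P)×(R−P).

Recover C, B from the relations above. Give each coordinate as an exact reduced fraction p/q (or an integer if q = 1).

1. C_x = 459/337  [A, E, C are collinear ∩ DC ⟂ AE]
2. C_y = 2217/337  [A, E, C are collinear ∩ DC ⟂ AE]
   → C = (459/337, 2217/337)
3. B_x = 6281/337  [EC ∥ BD ∩ CD ∥ EB]
4. B_y = -532/337  [EC ∥ BD ∩ CD ∥ EB]
   → B = (6281/337, -532/337)

B = (6281/337, -532/337)
C = (459/337, 2217/337)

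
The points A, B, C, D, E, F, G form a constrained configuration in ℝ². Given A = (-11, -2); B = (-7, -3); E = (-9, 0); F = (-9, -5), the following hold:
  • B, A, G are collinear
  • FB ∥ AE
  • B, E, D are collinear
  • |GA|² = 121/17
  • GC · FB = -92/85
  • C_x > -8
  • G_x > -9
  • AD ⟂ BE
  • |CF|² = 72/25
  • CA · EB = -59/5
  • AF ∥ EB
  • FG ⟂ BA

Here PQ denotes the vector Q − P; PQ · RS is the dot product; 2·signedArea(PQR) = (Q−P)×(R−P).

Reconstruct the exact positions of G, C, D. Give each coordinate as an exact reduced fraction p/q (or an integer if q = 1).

1. G_x = -143/17  [B, A, G are collinear ∩ FG ⟂ BA]
2. G_y = -45/17  [B, A, G are collinear ∩ FG ⟂ BA]
   → G = (-143/17, -45/17)
3. C_x = -39/5  [CA · EB = -59/5 ∩ GC · FB = -92/85]
4. C_y = -19/5  [CA · EB = -59/5 ∩ GC · FB = -92/85]
   → C = (-39/5, -19/5)
5. D_x = -113/13  [B, E, D are collinear ∩ AD ⟂ BE]
6. D_y = -6/13  [B, E, D are collinear ∩ AD ⟂ BE]
   → D = (-113/13, -6/13)

C = (-39/5, -19/5)
D = (-113/13, -6/13)
G = (-143/17, -45/17)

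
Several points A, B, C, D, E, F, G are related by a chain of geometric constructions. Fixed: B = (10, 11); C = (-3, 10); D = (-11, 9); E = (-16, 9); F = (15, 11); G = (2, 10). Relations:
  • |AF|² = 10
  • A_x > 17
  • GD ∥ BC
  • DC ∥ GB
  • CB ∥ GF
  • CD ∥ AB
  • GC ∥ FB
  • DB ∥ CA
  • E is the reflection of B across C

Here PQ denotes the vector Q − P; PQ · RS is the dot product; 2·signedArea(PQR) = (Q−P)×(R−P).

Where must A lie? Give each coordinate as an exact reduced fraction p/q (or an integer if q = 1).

1. A_x = 18  [CD ∥ AB ∩ DB ∥ CA]
2. A_y = 12  [CD ∥ AB ∩ DB ∥ CA]
   → A = (18, 12)

A = (18, 12)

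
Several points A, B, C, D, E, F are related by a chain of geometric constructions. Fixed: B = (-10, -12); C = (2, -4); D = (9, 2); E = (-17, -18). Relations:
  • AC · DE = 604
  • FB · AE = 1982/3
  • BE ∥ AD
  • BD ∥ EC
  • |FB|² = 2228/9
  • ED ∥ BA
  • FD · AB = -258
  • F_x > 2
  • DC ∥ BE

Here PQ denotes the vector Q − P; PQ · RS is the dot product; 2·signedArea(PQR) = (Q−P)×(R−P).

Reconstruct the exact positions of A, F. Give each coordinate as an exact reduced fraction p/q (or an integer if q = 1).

A = (16, 8)
F = (8/3, -8/3)

1. A_x = 16  [BE ∥ AD ∩ ED ∥ BA]
2. A_y = 8  [BE ∥ AD ∩ ED ∥ BA]
   → A = (16, 8)
3. F_x = 8/3  [FD · AB = -258 ∩ FB · AE = 1982/3]
4. F_y = -8/3  [FD · AB = -258 ∩ FB · AE = 1982/3]
   → F = (8/3, -8/3)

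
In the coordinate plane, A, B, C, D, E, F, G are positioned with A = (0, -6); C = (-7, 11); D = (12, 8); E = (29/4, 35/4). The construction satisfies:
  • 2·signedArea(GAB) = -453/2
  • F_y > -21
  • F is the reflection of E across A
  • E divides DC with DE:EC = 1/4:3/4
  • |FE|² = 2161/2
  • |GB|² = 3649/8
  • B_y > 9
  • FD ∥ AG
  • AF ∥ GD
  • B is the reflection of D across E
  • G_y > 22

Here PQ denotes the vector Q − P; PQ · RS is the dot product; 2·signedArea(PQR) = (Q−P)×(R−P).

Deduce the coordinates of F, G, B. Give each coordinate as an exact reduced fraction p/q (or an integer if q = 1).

1. F_x = -29/4  [F is the reflection of E across A]
2. F_y = -83/4  [F is the reflection of E across A]
   → F = (-29/4, -83/4)
3. G_x = 77/4  [AF ∥ GD ∩ FD ∥ AG]
4. G_y = 91/4  [AF ∥ GD ∩ FD ∥ AG]
   → G = (77/4, 91/4)
5. B_x = 5/2  [B is the reflection of D across E]
6. B_y = 19/2  [B is the reflection of D across E]
   → B = (5/2, 19/2)

B = (5/2, 19/2)
F = (-29/4, -83/4)
G = (77/4, 91/4)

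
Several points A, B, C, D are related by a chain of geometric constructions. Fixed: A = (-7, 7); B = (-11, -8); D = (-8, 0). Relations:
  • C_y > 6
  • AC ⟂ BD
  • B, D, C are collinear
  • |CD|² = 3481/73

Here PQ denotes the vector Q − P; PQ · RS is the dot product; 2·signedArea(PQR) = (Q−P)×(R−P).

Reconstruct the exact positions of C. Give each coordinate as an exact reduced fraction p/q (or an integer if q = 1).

1. C_x = -407/73  [B, D, C are collinear ∩ AC ⟂ BD]
2. C_y = 472/73  [B, D, C are collinear ∩ AC ⟂ BD]
   → C = (-407/73, 472/73)

C = (-407/73, 472/73)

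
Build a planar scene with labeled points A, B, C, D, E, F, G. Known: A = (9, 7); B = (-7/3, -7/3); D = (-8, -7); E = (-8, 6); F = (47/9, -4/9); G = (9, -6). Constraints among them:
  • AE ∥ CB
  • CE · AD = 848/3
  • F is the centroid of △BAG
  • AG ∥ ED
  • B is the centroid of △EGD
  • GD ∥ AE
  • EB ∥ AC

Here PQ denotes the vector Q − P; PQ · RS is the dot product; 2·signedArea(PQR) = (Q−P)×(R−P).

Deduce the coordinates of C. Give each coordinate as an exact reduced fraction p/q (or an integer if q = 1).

1. C_x = 44/3  [AE ∥ CB ∩ EB ∥ AC]
2. C_y = -4/3  [AE ∥ CB ∩ EB ∥ AC]
   → C = (44/3, -4/3)

C = (44/3, -4/3)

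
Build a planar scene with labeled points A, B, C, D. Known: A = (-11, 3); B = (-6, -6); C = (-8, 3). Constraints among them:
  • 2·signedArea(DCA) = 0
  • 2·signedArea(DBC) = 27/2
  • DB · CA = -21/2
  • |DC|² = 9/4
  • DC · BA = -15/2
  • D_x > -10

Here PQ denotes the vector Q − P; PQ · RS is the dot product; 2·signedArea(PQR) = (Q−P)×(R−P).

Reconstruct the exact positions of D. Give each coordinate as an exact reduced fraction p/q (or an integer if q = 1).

D = (-19/2, 3)

1. D_x = -19/2  [2·signedArea(DCA) = 0 ∩ DC · BA = -15/2]
2. D_y = 3  [2·signedArea(DCA) = 0 ∩ DC · BA = -15/2]
   → D = (-19/2, 3)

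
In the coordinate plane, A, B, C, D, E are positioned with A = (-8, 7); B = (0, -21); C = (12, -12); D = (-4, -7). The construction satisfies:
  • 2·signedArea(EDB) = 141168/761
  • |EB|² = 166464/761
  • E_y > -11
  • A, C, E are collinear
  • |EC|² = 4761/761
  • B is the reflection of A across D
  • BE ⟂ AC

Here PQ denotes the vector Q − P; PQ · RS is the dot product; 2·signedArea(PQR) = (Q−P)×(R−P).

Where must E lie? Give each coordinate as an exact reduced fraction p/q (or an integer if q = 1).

E = (7752/761, -7821/761)

1. E_x = 7752/761  [A, C, E are collinear ∩ BE ⟂ AC]
2. E_y = -7821/761  [A, C, E are collinear ∩ BE ⟂ AC]
   → E = (7752/761, -7821/761)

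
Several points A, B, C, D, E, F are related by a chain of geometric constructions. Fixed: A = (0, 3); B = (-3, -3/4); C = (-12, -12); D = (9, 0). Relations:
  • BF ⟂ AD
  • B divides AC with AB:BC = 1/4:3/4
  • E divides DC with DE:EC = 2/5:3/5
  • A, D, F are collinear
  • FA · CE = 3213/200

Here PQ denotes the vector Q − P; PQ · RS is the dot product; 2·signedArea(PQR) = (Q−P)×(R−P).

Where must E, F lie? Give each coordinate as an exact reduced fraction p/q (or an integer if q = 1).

E = (3/5, -24/5)
F = (-63/40, 141/40)

1. E_x = 3/5  [E divides DC with DE:EC = 2/5:3/5]
2. E_y = -24/5  [E divides DC with DE:EC = 2/5:3/5]
   → E = (3/5, -24/5)
3. F_x = -63/40  [A, D, F are collinear ∩ BF ⟂ AD]
4. F_y = 141/40  [A, D, F are collinear ∩ BF ⟂ AD]
   → F = (-63/40, 141/40)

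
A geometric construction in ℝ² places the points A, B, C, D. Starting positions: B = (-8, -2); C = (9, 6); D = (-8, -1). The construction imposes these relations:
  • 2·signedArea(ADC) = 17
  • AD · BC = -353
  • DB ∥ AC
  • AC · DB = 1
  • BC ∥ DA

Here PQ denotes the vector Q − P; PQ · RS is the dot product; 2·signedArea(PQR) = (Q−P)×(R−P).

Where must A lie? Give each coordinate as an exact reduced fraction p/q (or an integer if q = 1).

1. A_x = 9  [DB ∥ AC ∩ BC ∥ DA]
2. A_y = 7  [DB ∥ AC ∩ BC ∥ DA]
   → A = (9, 7)

A = (9, 7)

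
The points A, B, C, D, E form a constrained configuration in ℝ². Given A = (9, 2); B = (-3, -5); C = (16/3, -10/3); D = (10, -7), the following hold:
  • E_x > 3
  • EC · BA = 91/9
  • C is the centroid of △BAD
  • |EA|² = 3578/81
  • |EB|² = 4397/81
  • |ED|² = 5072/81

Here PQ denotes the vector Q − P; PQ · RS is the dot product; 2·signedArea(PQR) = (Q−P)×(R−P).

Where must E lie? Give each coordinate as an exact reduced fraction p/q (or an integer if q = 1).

1. E_x = 34/9  [line -12·x + -7·y + 275/9 = 0 ∩ |EA|² = 3578/81]
2. E_y = -19/9  [line -12·x + -7·y + 275/9 = 0 ∩ |EA|² = 3578/81]
   → E = (34/9, -19/9)

E = (34/9, -19/9)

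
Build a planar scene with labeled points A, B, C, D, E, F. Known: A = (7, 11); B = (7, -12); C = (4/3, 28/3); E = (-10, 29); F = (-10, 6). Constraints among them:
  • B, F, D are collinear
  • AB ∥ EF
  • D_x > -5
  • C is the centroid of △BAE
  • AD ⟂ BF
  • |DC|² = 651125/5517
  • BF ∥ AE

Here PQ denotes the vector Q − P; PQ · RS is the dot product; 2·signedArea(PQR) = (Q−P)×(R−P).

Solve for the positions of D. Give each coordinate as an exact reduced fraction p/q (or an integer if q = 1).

D = (-2747/613, 96/613)

1. D_x = -2747/613  [B, F, D are collinear ∩ AD ⟂ BF]
2. D_y = 96/613  [B, F, D are collinear ∩ AD ⟂ BF]
   → D = (-2747/613, 96/613)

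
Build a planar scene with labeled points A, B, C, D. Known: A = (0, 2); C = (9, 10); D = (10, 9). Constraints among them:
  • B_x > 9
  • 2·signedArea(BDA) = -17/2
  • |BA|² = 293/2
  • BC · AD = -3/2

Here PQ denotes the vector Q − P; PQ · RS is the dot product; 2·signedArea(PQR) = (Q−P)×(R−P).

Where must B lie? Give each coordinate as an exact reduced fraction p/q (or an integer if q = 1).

B = (19/2, 19/2)

1. B_x = 19/2  [2·signedArea(BDA) = -17/2 ∩ BC · AD = -3/2]
2. B_y = 19/2  [2·signedArea(BDA) = -17/2 ∩ BC · AD = -3/2]
   → B = (19/2, 19/2)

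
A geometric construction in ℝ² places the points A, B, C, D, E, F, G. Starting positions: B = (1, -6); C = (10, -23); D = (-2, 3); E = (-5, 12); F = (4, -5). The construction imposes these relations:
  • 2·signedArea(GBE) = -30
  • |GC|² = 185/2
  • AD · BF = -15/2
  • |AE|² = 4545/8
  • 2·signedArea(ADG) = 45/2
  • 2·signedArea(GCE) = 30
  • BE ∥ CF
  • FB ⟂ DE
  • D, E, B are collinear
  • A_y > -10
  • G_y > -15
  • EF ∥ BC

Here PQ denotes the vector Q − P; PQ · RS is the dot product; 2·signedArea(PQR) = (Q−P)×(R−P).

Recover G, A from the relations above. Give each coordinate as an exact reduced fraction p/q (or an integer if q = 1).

1. G_x = 11/2  [2·signedArea(GCE) = 30 ∩ 2·signedArea(GBE) = -30]
2. G_y = -29/2  [2·signedArea(GCE) = 30 ∩ 2·signedArea(GBE) = -30]
   → G = (11/2, -29/2)
3. A_x = 19/4  [AD · BF = -15/2 ∩ 2·signedArea(ADG) = 45/2]
4. A_y = -39/4  [AD · BF = -15/2 ∩ 2·signedArea(ADG) = 45/2]
   → A = (19/4, -39/4)

A = (19/4, -39/4)
G = (11/2, -29/2)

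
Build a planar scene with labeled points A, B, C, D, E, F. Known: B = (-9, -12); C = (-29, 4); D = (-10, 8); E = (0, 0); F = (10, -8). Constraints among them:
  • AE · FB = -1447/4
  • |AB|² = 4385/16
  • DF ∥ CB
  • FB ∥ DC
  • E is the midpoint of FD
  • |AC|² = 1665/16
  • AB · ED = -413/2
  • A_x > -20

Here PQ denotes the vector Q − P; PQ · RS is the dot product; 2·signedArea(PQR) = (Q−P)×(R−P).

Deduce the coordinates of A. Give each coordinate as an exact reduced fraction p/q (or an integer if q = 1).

1. A_x = -77/4  [AB · ED = -413/2 ∩ AE · FB = -1447/4]
2. A_y = 1  [AB · ED = -413/2 ∩ AE · FB = -1447/4]
   → A = (-77/4, 1)

A = (-77/4, 1)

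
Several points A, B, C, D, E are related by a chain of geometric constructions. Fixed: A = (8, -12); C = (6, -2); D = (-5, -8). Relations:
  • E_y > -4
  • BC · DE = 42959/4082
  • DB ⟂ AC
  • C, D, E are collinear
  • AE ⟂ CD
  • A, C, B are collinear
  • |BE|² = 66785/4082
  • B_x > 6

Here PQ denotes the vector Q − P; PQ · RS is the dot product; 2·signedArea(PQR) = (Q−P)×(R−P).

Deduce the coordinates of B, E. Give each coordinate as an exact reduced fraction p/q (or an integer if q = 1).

B = (175/26, -147/26)
E = (524/157, -542/157)

1. B_x = 175/26  [A, C, B are collinear ∩ DB ⟂ AC]
2. B_y = -147/26  [A, C, B are collinear ∩ DB ⟂ AC]
   → B = (175/26, -147/26)
3. E_x = 524/157  [C, D, E are collinear ∩ AE ⟂ CD]
4. E_y = -542/157  [C, D, E are collinear ∩ AE ⟂ CD]
   → E = (524/157, -542/157)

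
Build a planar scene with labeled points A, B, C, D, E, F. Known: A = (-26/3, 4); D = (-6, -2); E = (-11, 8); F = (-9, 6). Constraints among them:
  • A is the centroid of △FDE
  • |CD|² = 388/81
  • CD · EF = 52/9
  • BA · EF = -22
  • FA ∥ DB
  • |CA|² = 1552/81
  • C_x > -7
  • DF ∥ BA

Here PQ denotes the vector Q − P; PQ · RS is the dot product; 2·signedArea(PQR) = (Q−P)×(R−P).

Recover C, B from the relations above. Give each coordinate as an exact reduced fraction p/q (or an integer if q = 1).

B = (-17/3, -4)
C = (-62/9, 0)

1. C_x = -62/9  [line -2·x + 2·y + -124/9 = 0 ∩ |CD|² = 388/81]
2. C_y = 0  [line -2·x + 2·y + -124/9 = 0 ∩ |CD|² = 388/81]
   → C = (-62/9, 0)
3. B_x = -17/3  [DF ∥ BA ∩ FA ∥ DB]
4. B_y = -4  [DF ∥ BA ∩ FA ∥ DB]
   → B = (-17/3, -4)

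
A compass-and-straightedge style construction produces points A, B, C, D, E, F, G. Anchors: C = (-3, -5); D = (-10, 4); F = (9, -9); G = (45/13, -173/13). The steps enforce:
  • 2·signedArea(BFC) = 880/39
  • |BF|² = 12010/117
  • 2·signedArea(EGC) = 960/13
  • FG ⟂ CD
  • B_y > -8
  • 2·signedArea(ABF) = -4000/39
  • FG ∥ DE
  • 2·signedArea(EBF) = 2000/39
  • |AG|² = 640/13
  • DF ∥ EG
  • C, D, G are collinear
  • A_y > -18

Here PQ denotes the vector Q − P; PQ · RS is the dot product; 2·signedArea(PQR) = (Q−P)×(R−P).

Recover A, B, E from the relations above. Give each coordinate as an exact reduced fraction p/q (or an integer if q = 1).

1. B_x = -40/39  [line -4·x + -12·y + -3688/39 = 0 ∩ |BF|² = 12010/117]
2. B_y = -98/13  [line -4·x + -12·y + -3688/39 = 0 ∩ |BF|² = 12010/117]
   → B = (-40/39, -98/13)
3. E_x = -202/13  [DF ∥ EG ∩ FG ∥ DE]
4. E_y = -4/13  [DF ∥ EG ∩ FG ∥ DE]
   → E = (-202/13, -4/13)
5. A_x = -27/13  [line 19/13·x + 391/39·y + 7006/39 = 0 ∩ |AG|² = 640/13]
6. A_y = -229/13  [line 19/13·x + 391/39·y + 7006/39 = 0 ∩ |AG|² = 640/13]
   → A = (-27/13, -229/13)

A = (-27/13, -229/13)
B = (-40/39, -98/13)
E = (-202/13, -4/13)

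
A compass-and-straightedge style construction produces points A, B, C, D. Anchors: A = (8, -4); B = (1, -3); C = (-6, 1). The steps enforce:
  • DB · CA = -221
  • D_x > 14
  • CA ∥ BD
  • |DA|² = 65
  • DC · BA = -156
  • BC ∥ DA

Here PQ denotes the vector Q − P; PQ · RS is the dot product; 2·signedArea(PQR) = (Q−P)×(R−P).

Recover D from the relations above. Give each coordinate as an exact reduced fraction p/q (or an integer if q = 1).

1. D_x = 15  [BC ∥ DA ∩ CA ∥ BD]
2. D_y = -8  [BC ∥ DA ∩ CA ∥ BD]
   → D = (15, -8)

D = (15, -8)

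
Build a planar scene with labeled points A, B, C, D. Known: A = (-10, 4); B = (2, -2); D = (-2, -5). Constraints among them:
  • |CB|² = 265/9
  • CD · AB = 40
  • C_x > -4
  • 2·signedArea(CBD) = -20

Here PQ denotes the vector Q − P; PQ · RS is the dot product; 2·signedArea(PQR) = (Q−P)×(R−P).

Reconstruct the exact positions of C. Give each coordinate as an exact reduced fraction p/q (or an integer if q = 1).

C = (-10/3, -1)

1. C_x = -10/3  [2·signedArea(CBD) = -20 ∩ CD · AB = 40]
2. C_y = -1  [2·signedArea(CBD) = -20 ∩ CD · AB = 40]
   → C = (-10/3, -1)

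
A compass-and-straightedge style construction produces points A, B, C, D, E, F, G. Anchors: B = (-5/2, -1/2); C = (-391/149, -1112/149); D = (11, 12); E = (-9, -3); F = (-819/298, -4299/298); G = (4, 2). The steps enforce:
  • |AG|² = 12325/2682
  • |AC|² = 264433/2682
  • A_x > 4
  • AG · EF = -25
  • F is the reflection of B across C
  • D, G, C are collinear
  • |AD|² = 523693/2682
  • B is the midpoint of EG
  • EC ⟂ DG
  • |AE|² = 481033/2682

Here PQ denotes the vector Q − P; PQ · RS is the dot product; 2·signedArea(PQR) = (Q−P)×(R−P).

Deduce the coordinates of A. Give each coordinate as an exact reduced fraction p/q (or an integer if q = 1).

A = (1217/298, -127/894)

1. A_x = 1217/298  [line -1863/298·x + 3405/298·y + 4046/149 = 0 ∩ |AC|² = 264433/2682]
2. A_y = -127/894  [line -1863/298·x + 3405/298·y + 4046/149 = 0 ∩ |AC|² = 264433/2682]
   → A = (1217/298, -127/894)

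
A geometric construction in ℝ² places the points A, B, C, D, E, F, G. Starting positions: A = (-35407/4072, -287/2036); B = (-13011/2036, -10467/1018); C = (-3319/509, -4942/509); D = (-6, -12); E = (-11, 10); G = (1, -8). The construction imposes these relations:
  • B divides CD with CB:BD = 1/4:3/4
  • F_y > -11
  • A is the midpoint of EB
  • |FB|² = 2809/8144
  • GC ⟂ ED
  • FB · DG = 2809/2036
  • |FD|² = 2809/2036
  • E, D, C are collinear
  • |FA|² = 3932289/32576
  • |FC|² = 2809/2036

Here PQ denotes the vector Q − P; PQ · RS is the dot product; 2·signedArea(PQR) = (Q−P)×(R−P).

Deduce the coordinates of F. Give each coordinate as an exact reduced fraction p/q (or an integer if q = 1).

1. F_x = -6373/1018  [line -7·x + -4·y + -88811/1018 = 0 ∩ |FD|² = 2809/2036]
2. F_y = -5525/509  [line -7·x + -4·y + -88811/1018 = 0 ∩ |FD|² = 2809/2036]
   → F = (-6373/1018, -5525/509)

F = (-6373/1018, -5525/509)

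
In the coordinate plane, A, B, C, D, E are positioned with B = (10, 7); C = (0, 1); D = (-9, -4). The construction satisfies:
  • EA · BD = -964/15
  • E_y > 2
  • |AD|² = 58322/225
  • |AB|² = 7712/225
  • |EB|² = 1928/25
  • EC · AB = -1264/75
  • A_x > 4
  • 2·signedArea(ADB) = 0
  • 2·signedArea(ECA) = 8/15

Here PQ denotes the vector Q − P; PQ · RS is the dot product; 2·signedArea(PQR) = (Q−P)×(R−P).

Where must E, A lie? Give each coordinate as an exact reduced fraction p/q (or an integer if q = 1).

1. A_x = 74/15  [line -11·x + 19·y + -23 = 0 ∩ |AD|² = 58322/225]
2. A_y = 61/15  [line -11·x + 19·y + -23 = 0 ∩ |AD|² = 58322/225]
   → A = (74/15, 61/15)
3. E_x = 12/5  [EA · BD = -964/15 ∩ 2·signedArea(ECA) = 8/15]
4. E_y = 13/5  [EA · BD = -964/15 ∩ 2·signedArea(ECA) = 8/15]
   → E = (12/5, 13/5)

A = (74/15, 61/15)
E = (12/5, 13/5)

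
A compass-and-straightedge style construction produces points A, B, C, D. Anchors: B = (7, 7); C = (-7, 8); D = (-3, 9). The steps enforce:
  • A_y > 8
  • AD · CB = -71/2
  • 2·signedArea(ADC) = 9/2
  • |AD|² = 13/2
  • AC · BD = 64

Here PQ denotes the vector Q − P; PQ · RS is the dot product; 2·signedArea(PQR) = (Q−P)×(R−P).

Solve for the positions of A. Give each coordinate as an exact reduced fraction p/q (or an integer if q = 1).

A = (-1/2, 17/2)

1. A_x = -1/2  [AC · BD = 64 ∩ AD · CB = -71/2]
2. A_y = 17/2  [AC · BD = 64 ∩ AD · CB = -71/2]
   → A = (-1/2, 17/2)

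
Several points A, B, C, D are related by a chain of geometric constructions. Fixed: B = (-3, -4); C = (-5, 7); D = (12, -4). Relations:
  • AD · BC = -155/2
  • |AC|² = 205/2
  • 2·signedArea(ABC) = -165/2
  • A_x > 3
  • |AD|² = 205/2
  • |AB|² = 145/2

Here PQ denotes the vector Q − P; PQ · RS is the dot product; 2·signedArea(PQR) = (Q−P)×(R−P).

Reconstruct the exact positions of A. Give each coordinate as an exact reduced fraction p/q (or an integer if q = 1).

1. A_x = 7/2  [AD · BC = -155/2 ∩ 2·signedArea(ABC) = -165/2]
2. A_y = 3/2  [AD · BC = -155/2 ∩ 2·signedArea(ABC) = -165/2]
   → A = (7/2, 3/2)

A = (7/2, 3/2)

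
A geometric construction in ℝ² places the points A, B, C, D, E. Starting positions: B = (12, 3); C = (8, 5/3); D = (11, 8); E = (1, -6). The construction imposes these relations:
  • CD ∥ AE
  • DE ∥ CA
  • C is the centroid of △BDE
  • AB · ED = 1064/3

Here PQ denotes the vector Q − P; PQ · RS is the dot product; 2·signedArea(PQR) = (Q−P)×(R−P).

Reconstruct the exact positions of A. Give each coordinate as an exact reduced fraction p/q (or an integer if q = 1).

1. A_x = -2  [CD ∥ AE ∩ DE ∥ CA]
2. A_y = -37/3  [CD ∥ AE ∩ DE ∥ CA]
   → A = (-2, -37/3)

A = (-2, -37/3)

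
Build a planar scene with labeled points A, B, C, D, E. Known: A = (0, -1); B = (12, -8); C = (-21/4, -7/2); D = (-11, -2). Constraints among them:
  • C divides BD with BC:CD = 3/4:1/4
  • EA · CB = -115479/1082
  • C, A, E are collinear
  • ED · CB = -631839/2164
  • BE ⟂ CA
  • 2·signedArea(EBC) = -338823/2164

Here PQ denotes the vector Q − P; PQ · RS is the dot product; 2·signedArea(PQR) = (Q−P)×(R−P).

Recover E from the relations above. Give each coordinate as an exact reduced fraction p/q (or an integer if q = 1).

E = (3822/541, 1279/541)

1. E_x = 3822/541  [C, A, E are collinear ∩ BE ⟂ CA]
2. E_y = 1279/541  [C, A, E are collinear ∩ BE ⟂ CA]
   → E = (3822/541, 1279/541)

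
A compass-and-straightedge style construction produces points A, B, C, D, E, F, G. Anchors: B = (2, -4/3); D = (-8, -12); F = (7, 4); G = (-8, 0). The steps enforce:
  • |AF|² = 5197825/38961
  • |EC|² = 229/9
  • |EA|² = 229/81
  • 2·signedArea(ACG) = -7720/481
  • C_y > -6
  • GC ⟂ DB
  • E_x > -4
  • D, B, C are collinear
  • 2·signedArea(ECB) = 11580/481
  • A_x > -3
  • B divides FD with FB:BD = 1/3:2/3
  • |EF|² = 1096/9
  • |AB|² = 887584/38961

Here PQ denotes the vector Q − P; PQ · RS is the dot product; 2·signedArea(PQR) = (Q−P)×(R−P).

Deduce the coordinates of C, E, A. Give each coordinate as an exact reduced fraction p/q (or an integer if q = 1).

1. C_x = -968/481  [D, B, C are collinear ∩ GC ⟂ DB]
2. C_y = -2700/481  [D, B, C are collinear ∩ GC ⟂ DB]
   → C = (-968/481, -2700/481)
3. E_x = -3  [line -6176/1443·x + 1930/481·y + -14668/1443 = 0 ∩ |EC|² = 229/9]
4. E_y = -2/3  [line -6176/1443·x + 1930/481·y + -14668/1443 = 0 ∩ |EC|² = 229/9]
   → E = (-3, -2/3)
5. A_x = -3854/1443  [line -2700/481·x + -2880/481·y + -13880/481 = 0 ∩ |EA|² = 229/81]
6. A_y = -10024/4329  [line -2700/481·x + -2880/481·y + -13880/481 = 0 ∩ |EA|² = 229/81]
   → A = (-3854/1443, -10024/4329)

A = (-3854/1443, -10024/4329)
C = (-968/481, -2700/481)
E = (-3, -2/3)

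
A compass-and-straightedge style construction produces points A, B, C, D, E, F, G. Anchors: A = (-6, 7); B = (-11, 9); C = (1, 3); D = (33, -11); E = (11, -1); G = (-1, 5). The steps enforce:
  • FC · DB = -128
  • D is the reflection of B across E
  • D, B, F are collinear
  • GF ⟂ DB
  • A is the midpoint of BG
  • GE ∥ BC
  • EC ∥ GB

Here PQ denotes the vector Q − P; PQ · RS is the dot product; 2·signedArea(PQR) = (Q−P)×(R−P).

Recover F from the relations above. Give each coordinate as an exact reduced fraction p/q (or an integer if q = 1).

F = (-88/73, 332/73)

1. F_x = -88/73  [D, B, F are collinear ∩ GF ⟂ DB]
2. F_y = 332/73  [D, B, F are collinear ∩ GF ⟂ DB]
   → F = (-88/73, 332/73)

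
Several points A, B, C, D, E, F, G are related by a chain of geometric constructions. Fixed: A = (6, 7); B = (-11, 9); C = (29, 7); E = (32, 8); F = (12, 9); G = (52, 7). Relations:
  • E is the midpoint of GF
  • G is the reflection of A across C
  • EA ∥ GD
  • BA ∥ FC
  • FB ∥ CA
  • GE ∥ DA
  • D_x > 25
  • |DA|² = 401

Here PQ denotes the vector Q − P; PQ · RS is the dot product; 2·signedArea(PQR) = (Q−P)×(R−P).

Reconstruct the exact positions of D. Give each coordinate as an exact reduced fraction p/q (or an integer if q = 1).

D = (26, 6)

1. D_x = 26  [GE ∥ DA ∩ EA ∥ GD]
2. D_y = 6  [GE ∥ DA ∩ EA ∥ GD]
   → D = (26, 6)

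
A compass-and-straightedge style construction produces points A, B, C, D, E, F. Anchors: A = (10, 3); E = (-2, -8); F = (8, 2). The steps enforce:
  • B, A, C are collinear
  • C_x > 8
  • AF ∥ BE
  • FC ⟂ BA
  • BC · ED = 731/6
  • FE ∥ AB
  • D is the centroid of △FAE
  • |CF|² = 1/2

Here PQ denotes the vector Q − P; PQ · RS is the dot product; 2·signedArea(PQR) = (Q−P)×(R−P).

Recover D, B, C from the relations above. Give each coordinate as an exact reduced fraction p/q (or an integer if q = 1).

B = (0, -7)
C = (17/2, 3/2)
D = (16/3, -1)

1. D_x = 16/3  [D is the centroid of △FAE]
2. D_y = -1  [D is the centroid of △FAE]
   → D = (16/3, -1)
3. B_x = 0  [AF ∥ BE ∩ FE ∥ AB]
4. B_y = -7  [AF ∥ BE ∩ FE ∥ AB]
   → B = (0, -7)
5. C_x = 17/2  [B, A, C are collinear ∩ FC ⟂ BA]
6. C_y = 3/2  [B, A, C are collinear ∩ FC ⟂ BA]
   → C = (17/2, 3/2)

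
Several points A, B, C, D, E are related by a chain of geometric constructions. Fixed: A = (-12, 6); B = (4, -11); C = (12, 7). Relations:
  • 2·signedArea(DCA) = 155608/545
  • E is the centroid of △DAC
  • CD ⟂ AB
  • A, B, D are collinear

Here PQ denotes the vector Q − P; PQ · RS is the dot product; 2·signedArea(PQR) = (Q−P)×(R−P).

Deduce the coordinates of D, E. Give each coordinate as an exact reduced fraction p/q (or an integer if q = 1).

1. D_x = -668/545  [A, B, D are collinear ∩ CD ⟂ AB]
2. D_y = -2969/545  [A, B, D are collinear ∩ CD ⟂ AB]
   → D = (-668/545, -2969/545)
3. E_x = -668/1635  [E is the centroid of △DAC]
4. E_y = 1372/545  [E is the centroid of △DAC]
   → E = (-668/1635, 1372/545)

D = (-668/545, -2969/545)
E = (-668/1635, 1372/545)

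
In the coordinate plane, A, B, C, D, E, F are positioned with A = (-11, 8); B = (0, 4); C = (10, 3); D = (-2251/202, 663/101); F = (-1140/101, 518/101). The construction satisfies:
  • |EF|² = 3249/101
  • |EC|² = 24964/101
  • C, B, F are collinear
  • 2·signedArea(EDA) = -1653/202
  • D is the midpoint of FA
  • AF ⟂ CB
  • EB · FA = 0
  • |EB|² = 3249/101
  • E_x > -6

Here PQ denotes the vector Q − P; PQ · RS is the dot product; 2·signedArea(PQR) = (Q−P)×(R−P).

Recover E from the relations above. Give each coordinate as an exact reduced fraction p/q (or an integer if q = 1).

1. E_x = -570/101  [EB · FA = 0 ∩ 2·signedArea(EDA) = -1653/202]
2. E_y = 461/101  [EB · FA = 0 ∩ 2·signedArea(EDA) = -1653/202]
   → E = (-570/101, 461/101)

E = (-570/101, 461/101)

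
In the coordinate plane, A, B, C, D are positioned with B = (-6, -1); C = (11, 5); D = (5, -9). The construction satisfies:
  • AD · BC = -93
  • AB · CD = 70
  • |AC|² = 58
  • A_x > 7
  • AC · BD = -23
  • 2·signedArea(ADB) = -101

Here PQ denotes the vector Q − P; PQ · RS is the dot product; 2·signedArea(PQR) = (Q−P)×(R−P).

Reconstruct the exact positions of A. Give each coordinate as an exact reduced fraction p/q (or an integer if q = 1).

A = (8, -2)

1. A_x = 8  [AC · BD = -23 ∩ AD · BC = -93]
2. A_y = -2  [AC · BD = -23 ∩ AD · BC = -93]
   → A = (8, -2)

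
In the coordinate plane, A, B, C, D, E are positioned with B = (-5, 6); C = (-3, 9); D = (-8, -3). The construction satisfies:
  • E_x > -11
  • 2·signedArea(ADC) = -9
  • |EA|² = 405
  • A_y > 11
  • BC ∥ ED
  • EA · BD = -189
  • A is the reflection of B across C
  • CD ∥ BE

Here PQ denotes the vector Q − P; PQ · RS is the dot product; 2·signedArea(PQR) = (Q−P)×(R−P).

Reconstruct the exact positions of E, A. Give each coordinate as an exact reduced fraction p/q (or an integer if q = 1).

1. E_x = -10  [BC ∥ ED ∩ CD ∥ BE]
2. E_y = -6  [BC ∥ ED ∩ CD ∥ BE]
   → E = (-10, -6)
3. A_x = -1  [A is the reflection of B across C]
4. A_y = 12  [A is the reflection of B across C]
   → A = (-1, 12)

A = (-1, 12)
E = (-10, -6)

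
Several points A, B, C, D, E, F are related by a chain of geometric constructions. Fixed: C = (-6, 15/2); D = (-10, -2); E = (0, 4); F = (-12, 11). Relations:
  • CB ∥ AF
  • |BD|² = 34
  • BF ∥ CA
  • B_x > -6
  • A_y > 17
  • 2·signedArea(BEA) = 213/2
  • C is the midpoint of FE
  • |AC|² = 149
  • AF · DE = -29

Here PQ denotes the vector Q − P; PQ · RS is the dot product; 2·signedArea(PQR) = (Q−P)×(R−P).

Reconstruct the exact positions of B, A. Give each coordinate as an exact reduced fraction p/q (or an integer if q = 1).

A = (-13, 35/2)
B = (-5, 1)

1. A_x = -13  [line -10·x + -6·y + -25 = 0 ∩ |AC|² = 149]
2. A_y = 35/2  [line -10·x + -6·y + -25 = 0 ∩ |AC|² = 149]
   → A = (-13, 35/2)
3. B_x = -5  [2·signedArea(BEA) = 213/2 ∩ CB ∥ AF]
4. B_y = 1  [2·signedArea(BEA) = 213/2 ∩ CB ∥ AF]
   → B = (-5, 1)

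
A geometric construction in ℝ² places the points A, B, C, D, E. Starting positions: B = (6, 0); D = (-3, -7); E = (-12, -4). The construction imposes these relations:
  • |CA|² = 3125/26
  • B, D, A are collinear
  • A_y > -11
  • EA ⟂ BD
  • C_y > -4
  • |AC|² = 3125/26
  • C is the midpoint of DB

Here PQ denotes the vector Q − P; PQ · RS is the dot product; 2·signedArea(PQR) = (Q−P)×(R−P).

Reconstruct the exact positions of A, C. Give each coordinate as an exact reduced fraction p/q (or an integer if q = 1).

A = (-93/13, -133/13)
C = (3/2, -7/2)

1. A_x = -93/13  [B, D, A are collinear ∩ EA ⟂ BD]
2. A_y = -133/13  [B, D, A are collinear ∩ EA ⟂ BD]
   → A = (-93/13, -133/13)
3. C_x = 3/2  [C is the midpoint of DB]
4. C_y = -7/2  [C is the midpoint of DB]
   → C = (3/2, -7/2)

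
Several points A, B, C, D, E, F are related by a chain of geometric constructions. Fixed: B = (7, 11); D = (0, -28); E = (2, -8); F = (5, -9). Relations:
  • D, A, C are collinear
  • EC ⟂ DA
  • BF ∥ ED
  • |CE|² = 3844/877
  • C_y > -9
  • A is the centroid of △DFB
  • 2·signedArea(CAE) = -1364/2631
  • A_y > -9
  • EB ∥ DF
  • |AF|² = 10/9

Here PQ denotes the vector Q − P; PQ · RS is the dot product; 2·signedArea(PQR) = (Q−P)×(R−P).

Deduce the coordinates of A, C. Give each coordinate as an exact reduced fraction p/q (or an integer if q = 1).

A = (4, -26/3)
C = (3552/877, -7388/877)

1. A_x = 4  [A is the centroid of △DFB]
2. A_y = -26/3  [A is the centroid of △DFB]
   → A = (4, -26/3)
3. C_x = 3552/877  [D, A, C are collinear ∩ EC ⟂ DA]
4. C_y = -7388/877  [D, A, C are collinear ∩ EC ⟂ DA]
   → C = (3552/877, -7388/877)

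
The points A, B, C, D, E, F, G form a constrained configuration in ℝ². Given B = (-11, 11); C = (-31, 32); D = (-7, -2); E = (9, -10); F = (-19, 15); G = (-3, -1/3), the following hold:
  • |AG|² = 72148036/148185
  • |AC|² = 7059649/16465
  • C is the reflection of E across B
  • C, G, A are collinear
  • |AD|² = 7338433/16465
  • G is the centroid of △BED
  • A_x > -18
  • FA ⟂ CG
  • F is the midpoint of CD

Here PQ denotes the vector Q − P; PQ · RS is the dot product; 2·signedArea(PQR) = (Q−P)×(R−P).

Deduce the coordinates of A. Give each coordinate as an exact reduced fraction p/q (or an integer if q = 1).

A = (-287227/16465, 269151/16465)

1. A_x = -287227/16465  [C, G, A are collinear ∩ FA ⟂ CG]
2. A_y = 269151/16465  [C, G, A are collinear ∩ FA ⟂ CG]
   → A = (-287227/16465, 269151/16465)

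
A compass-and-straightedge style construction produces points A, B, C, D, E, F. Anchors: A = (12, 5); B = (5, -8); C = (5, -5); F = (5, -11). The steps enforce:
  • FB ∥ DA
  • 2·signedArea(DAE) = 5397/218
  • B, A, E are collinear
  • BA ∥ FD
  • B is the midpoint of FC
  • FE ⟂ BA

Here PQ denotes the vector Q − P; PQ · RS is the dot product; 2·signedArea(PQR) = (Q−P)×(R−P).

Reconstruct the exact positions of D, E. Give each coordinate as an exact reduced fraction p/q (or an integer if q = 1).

1. D_x = 12  [FB ∥ DA ∩ BA ∥ FD]
2. D_y = 2  [FB ∥ DA ∩ BA ∥ FD]
   → D = (12, 2)
3. E_x = 817/218  [B, A, E are collinear ∩ FE ⟂ BA]
4. E_y = -2251/218  [B, A, E are collinear ∩ FE ⟂ BA]
   → E = (817/218, -2251/218)

D = (12, 2)
E = (817/218, -2251/218)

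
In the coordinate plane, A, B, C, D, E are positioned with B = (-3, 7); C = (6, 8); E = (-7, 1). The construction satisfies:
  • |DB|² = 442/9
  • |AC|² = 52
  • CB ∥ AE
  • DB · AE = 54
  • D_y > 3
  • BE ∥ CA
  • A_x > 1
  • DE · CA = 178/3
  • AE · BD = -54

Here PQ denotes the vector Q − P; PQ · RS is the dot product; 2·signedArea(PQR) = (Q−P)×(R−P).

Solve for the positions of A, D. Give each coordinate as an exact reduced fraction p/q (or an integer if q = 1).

1. A_x = 2  [CB ∥ AE ∩ BE ∥ CA]
2. A_y = 2  [CB ∥ AE ∩ BE ∥ CA]
   → A = (2, 2)
3. D_x = 10/3  [DB · AE = 54 ∩ DE · CA = 178/3]
4. D_y = 4  [DB · AE = 54 ∩ DE · CA = 178/3]
   → D = (10/3, 4)

A = (2, 2)
D = (10/3, 4)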